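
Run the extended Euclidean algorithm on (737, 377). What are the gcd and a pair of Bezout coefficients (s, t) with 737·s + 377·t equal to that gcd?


Euclidean algorithm on (737, 377) — divide until remainder is 0:
  737 = 1 · 377 + 360
  377 = 1 · 360 + 17
  360 = 21 · 17 + 3
  17 = 5 · 3 + 2
  3 = 1 · 2 + 1
  2 = 2 · 1 + 0
gcd(737, 377) = 1.
Track Bezout coefficients alongside the remainders: start with r₀ = 737 = a·1 + b·0 (s = 1, t = 0) and r₁ = 377 = a·0 + b·1 (s = 0, t = 1); each new remainder r_{k+1} = r_{k-1} − q_k·r_k inherits s_{k+1} = s_{k-1} − q_k·s_k, t_{k+1} = t_{k-1} − q_k·t_k, so r_k = a·s_k + b·t_k at every step:
  q = 1: r = 360, s = 1 − 1·0 = 1, t = 0 − 1·1 = -1  (check: 737·1 + 377·(-1) = 360)
  q = 1: r = 17, s = 0 − 1·1 = -1, t = 1 − 1·(-1) = 2  (check: 737·(-1) + 377·2 = 17)
  q = 21: r = 3, s = 1 − 21·(-1) = 22, t = -1 − 21·2 = -43  (check: 737·22 + 377·(-43) = 3)
  q = 5: r = 2, s = -1 − 5·22 = -111, t = 2 − 5·(-43) = 217  (check: 737·(-111) + 377·217 = 2)
  q = 1: r = 1, s = 22 − 1·(-111) = 133, t = -43 − 1·217 = -260  (check: 737·133 + 377·(-260) = 1)
The row with r = 1 (the gcd) gives the Bezout coefficients s = 133, t = -260.
Result: 737 · (133) + 377 · (-260) = 1.

gcd(737, 377) = 1; s = 133, t = -260 (check: 737·133 + 377·(-260) = 1).


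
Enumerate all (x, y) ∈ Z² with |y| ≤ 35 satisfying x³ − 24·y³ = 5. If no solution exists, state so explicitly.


The equation is x³ - 24y³ = 5. For fixed y, x³ = 24·y³ + 5, so a solution requires the RHS to be a perfect cube.
Strategy: iterate y from -35 to 35, compute RHS = 24·y³ + 5, and check whether it is a (positive or negative) perfect cube.
Check small values of y:
  y = 0: RHS = 5 is not a perfect cube.
  y = 1: RHS = 29 is not a perfect cube.
  y = -1: RHS = -19 is not a perfect cube.
  y = 2: RHS = 197 is not a perfect cube.
  y = -2: RHS = -187 is not a perfect cube.
  y = 3: RHS = 653 is not a perfect cube.
  y = -3: RHS = -643 is not a perfect cube.
Continuing the search up to |y| = 35 finds no solutions either.
No (x, y) in the scanned range satisfies the equation.

No integer solutions with |y| ≤ 35.


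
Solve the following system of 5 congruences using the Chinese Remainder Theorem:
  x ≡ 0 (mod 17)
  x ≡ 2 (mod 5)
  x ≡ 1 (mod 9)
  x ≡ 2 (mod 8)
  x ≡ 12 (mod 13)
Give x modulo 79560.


Product of moduli M = 17 · 5 · 9 · 8 · 13 = 79560.
Merge one congruence at a time:
  Start: x ≡ 0 (mod 17).
  Combine with x ≡ 2 (mod 5); new modulus lcm = 85.
    Write x = 0 + 17·t and substitute into x ≡ 2 (mod 5): 17·t ≡ 2 − 0 = 2 (mod 5).
    Reduce coefficients mod 5: 2·t ≡ 2 (mod 5).
    The inverse of 2 mod 5 is 3 (since 2·3 = 6 = 1·5 + 1), so t ≡ 3·2 = 6 ≡ 1 (mod 5).
    Then x = 0 + 17·1 = 17, valid modulo lcm(17, 5) = 85: x ≡ 17 (mod 85).
  Combine with x ≡ 1 (mod 9); new modulus lcm = 765.
    Write x = 17 + 85·t and substitute into x ≡ 1 (mod 9): 85·t ≡ 1 − 17 = -16 (mod 9).
    Reduce coefficients mod 9: 4·t ≡ 2 (mod 9).
    The inverse of 4 mod 9 is 7 (since 4·7 = 28 = 3·9 + 1), so t ≡ 7·2 = 14 ≡ 5 (mod 9).
    Then x = 17 + 85·5 = 442, valid modulo lcm(85, 9) = 765: x ≡ 442 (mod 765).
  Combine with x ≡ 2 (mod 8); new modulus lcm = 6120.
    Write x = 442 + 765·t and substitute into x ≡ 2 (mod 8): 765·t ≡ 2 − 442 = -440 (mod 8).
    Reduce coefficients mod 8: 5·t ≡ 0 (mod 8).
    The inverse of 5 mod 8 is 5 (since 5·5 = 25 = 3·8 + 1), so t ≡ 5·0 = 0 ≡ 0 (mod 8).
    Then x = 442 + 765·0 = 442, valid modulo lcm(765, 8) = 6120: x ≡ 442 (mod 6120).
  Combine with x ≡ 12 (mod 13); new modulus lcm = 79560.
    Write x = 442 + 6120·t and substitute into x ≡ 12 (mod 13): 6120·t ≡ 12 − 442 = -430 (mod 13).
    Reduce coefficients mod 13: 10·t ≡ 12 (mod 13).
    The inverse of 10 mod 13 is 4 (since 10·4 = 40 = 3·13 + 1), so t ≡ 4·12 = 48 ≡ 9 (mod 13).
    Then x = 442 + 6120·9 = 55522, valid modulo lcm(6120, 13) = 79560: x ≡ 55522 (mod 79560).
Verify against each original: 55522 mod 17 = 0, 55522 mod 5 = 2, 55522 mod 9 = 1, 55522 mod 8 = 2, 55522 mod 13 = 12.

x ≡ 55522 (mod 79560).


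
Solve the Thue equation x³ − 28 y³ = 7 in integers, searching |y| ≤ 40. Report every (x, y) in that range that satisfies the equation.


The equation is x³ - 28y³ = 7. For fixed y, x³ = 28·y³ + 7, so a solution requires the RHS to be a perfect cube.
Strategy: iterate y from -40 to 40, compute RHS = 28·y³ + 7, and check whether it is a (positive or negative) perfect cube.
Check small values of y:
  y = 0: RHS = 7 is not a perfect cube.
  y = 1: RHS = 35 is not a perfect cube.
  y = -1: RHS = -21 is not a perfect cube.
  y = 2: RHS = 231 is not a perfect cube.
  y = -2: RHS = -217 is not a perfect cube.
  y = 3: RHS = 763 is not a perfect cube.
  y = -3: RHS = -749 is not a perfect cube.
Continuing the search up to |y| = 40 finds no solutions either.
No (x, y) in the scanned range satisfies the equation.

No integer solutions with |y| ≤ 40.


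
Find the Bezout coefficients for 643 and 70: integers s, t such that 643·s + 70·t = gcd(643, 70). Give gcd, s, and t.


Euclidean algorithm on (643, 70) — divide until remainder is 0:
  643 = 9 · 70 + 13
  70 = 5 · 13 + 5
  13 = 2 · 5 + 3
  5 = 1 · 3 + 2
  3 = 1 · 2 + 1
  2 = 2 · 1 + 0
gcd(643, 70) = 1.
Track Bezout coefficients alongside the remainders: start with r₀ = 643 = a·1 + b·0 (s = 1, t = 0) and r₁ = 70 = a·0 + b·1 (s = 0, t = 1); each new remainder r_{k+1} = r_{k-1} − q_k·r_k inherits s_{k+1} = s_{k-1} − q_k·s_k, t_{k+1} = t_{k-1} − q_k·t_k, so r_k = a·s_k + b·t_k at every step:
  q = 9: r = 13, s = 1 − 9·0 = 1, t = 0 − 9·1 = -9  (check: 643·1 + 70·(-9) = 13)
  q = 5: r = 5, s = 0 − 5·1 = -5, t = 1 − 5·(-9) = 46  (check: 643·(-5) + 70·46 = 5)
  q = 2: r = 3, s = 1 − 2·(-5) = 11, t = -9 − 2·46 = -101  (check: 643·11 + 70·(-101) = 3)
  q = 1: r = 2, s = -5 − 1·11 = -16, t = 46 − 1·(-101) = 147  (check: 643·(-16) + 70·147 = 2)
  q = 1: r = 1, s = 11 − 1·(-16) = 27, t = -101 − 1·147 = -248  (check: 643·27 + 70·(-248) = 1)
The row with r = 1 (the gcd) gives the Bezout coefficients s = 27, t = -248.
Result: 643 · (27) + 70 · (-248) = 1.

gcd(643, 70) = 1; s = 27, t = -248 (check: 643·27 + 70·(-248) = 1).


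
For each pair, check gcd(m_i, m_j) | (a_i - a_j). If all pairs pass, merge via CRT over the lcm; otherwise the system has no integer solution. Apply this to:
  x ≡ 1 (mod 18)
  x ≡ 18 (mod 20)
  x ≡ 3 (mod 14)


Moduli 18, 20, 14 are not pairwise coprime, so CRT works modulo lcm(m_i) when all pairwise compatibility conditions hold.
Pairwise compatibility: gcd(m_i, m_j) must divide a_i - a_j for every pair.
Merge one congruence at a time:
  Start: x ≡ 1 (mod 18).
  Combine with x ≡ 18 (mod 20): gcd(18, 20) = 2, and 18 - 1 = 17 is NOT divisible by 2.
    ⇒ system is inconsistent (no integer solution).

No solution (the system is inconsistent).


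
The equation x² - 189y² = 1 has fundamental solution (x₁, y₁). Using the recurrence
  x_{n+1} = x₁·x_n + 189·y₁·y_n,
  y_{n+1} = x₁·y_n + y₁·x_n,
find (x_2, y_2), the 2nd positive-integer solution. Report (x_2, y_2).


Step 1: Find the fundamental solution (x₁, y₁) of x² - 189y² = 1.
  Expand √189 as a continued fraction. a₀ = ⌊√189⌋ = 13; iterate m_{k+1} = d_k·a_k − m_k, d_{k+1} = (189 − m_{k+1}²)/d_k, a_{k+1} = ⌊(a₀ + m_{k+1})/d_{k+1}⌋ (starting m₀ = 0, d₀ = 1), with convergents p_k = a_k·p_{k-1} + p_{k-2}, q_k = a_k·q_{k-1} + q_{k-2} (p₋₁ = 1, q₋₁ = 0):
  k = 0: a₀ = 13; p₀/q₀ = 13/1; p₀² − 189·q₀² = 169 − 189 = -20.
  k = 1: m = 13, d = 20, a = ⌊(13 + 13)/20⌋ = 1; p/q = (1·13 + 1)/(1·1 + 0) = 14/1; p² − 189·q² = 196 − 189 = 7.
  k = 2: m = 7, d = 7, a = ⌊(13 + 7)/7⌋ = 2; p/q = (2·14 + 13)/(2·1 + 1) = 41/3; p² − 189·q² = 1681 − 1701 = -20.
  k = 3: m = 7, d = 20, a = ⌊(13 + 7)/20⌋ = 1; p/q = (1·41 + 14)/(1·3 + 1) = 55/4; p² − 189·q² = 3025 − 3024 = 1.
  The first convergent with p² − 189·q² = 1 gives the fundamental solution (x₁, y₁) = (55, 4).
Step 2: Apply the recurrence (x_{n+1}, y_{n+1}) = (x₁x_n + 189y₁y_n, x₁y_n + y₁x_n) repeatedly.
  From (x_1, y_1) = (55, 4): x_2 = 55·55 + 189·4·4 = 6049; y_2 = 55·4 + 4·55 = 440.
Step 3: Verify x_2² - 189·y_2² = 36590401 - 36590400 = 1 (should be 1). ✓

(x_1, y_1) = (55, 4); (x_2, y_2) = (6049, 440).


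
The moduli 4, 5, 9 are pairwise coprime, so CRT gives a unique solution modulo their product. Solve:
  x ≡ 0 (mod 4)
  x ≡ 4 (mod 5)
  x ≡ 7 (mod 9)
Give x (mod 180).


Moduli 4, 5, 9 are pairwise coprime; by CRT there is a unique solution modulo M = 4 · 5 · 9 = 180.
Solve pairwise, accumulating the modulus:
  Start with x ≡ 0 (mod 4).
  Combine with x ≡ 4 (mod 5): since gcd(4, 5) = 1, we get a unique residue mod 20.
    Write x = 0 + 4·t and substitute into x ≡ 4 (mod 5): 4·t ≡ 4 − 0 = 4 (mod 5).
    The inverse of 4 mod 5 is 4 (since 4·4 = 16 = 3·5 + 1), so t ≡ 4·4 = 16 ≡ 1 (mod 5).
    Then x = 0 + 4·1 = 4, valid modulo lcm(4, 5) = 20: x ≡ 4 (mod 20).
  Combine with x ≡ 7 (mod 9): since gcd(20, 9) = 1, we get a unique residue mod 180.
    Write x = 4 + 20·t and substitute into x ≡ 7 (mod 9): 20·t ≡ 7 − 4 = 3 (mod 9).
    Reduce coefficients mod 9: 2·t ≡ 3 (mod 9).
    The inverse of 2 mod 9 is 5 (since 2·5 = 10 = 1·9 + 1), so t ≡ 5·3 = 15 ≡ 6 (mod 9).
    Then x = 4 + 20·6 = 124, valid modulo lcm(20, 9) = 180: x ≡ 124 (mod 180).
Verify: 124 mod 4 = 0 ✓, 124 mod 5 = 4 ✓, 124 mod 9 = 7 ✓.

x ≡ 124 (mod 180).


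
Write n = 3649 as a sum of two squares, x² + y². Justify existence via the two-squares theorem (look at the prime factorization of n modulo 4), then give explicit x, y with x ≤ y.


Step 1: Factor n = 3649 = 41 · 89.
Step 2: Check the mod-4 condition on each prime factor: 41 ≡ 1 (mod 4), exponent 1; 89 ≡ 1 (mod 4), exponent 1.
All primes ≡ 3 (mod 4) appear to even exponent (or don't appear), so by the two-squares theorem n IS expressible as a sum of two squares.
Step 3: Build a representation. Here n = 41 · 89 is a product of primes ≡ 1 (mod 4). Each prime p ≡ 1 (mod 4) is itself a sum of two squares; find a² by testing p − a² for a perfect square:
  41: 41 − 1² = 40, 41 − 2² = 37, 41 − 3² = 32, 41 − 4² = 25 = 5² ⇒ 41 = 4² + 5².
  89: 89 − 1² = 88, 89 − 2² = 85, 89 − 3² = 80, 89 − 4² = 73, 89 − 5² = 64 = 8² ⇒ 89 = 5² + 8².
  Combine using the Brahmagupta–Fibonacci identity (a² + b²)(c² + d²) = (ac − bd)² + (ad + bc)² = (ac + bd)² + (ad − bc)²:
  41 · 89 = 3649: from (4² + 5²)(5² + 8²), take (4·5 − 5·8, 4·8 + 5·5) = (20 − 40, 32 + 25) = (-20, 57); dropping signs (only squares matter) gives (20, 57); check 20² + 57² = 400 + 3249 = 3649 ✓.
Step 4: Order so x ≤ y and verify: 20² + 57² = 400 + 3249 = 3649 = n. ✓

n = 3649 = 20² + 57² (one valid representation with x ≤ y).


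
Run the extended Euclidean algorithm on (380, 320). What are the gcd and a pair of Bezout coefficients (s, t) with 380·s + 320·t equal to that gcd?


Euclidean algorithm on (380, 320) — divide until remainder is 0:
  380 = 1 · 320 + 60
  320 = 5 · 60 + 20
  60 = 3 · 20 + 0
gcd(380, 320) = 20.
Track Bezout coefficients alongside the remainders: start with r₀ = 380 = a·1 + b·0 (s = 1, t = 0) and r₁ = 320 = a·0 + b·1 (s = 0, t = 1); each new remainder r_{k+1} = r_{k-1} − q_k·r_k inherits s_{k+1} = s_{k-1} − q_k·s_k, t_{k+1} = t_{k-1} − q_k·t_k, so r_k = a·s_k + b·t_k at every step:
  q = 1: r = 60, s = 1 − 1·0 = 1, t = 0 − 1·1 = -1  (check: 380·1 + 320·(-1) = 60)
  q = 5: r = 20, s = 0 − 5·1 = -5, t = 1 − 5·(-1) = 6  (check: 380·(-5) + 320·6 = 20)
The row with r = 20 (the gcd) gives the Bezout coefficients s = -5, t = 6.
Result: 380 · (-5) + 320 · (6) = 20.

gcd(380, 320) = 20; s = -5, t = 6 (check: 380·(-5) + 320·6 = 20).


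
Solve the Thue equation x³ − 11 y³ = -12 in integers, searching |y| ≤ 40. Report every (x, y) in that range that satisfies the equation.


The equation is x³ - 11y³ = -12. For fixed y, x³ = 11·y³ − 12, so a solution requires the RHS to be a perfect cube.
Strategy: iterate y from -40 to 40, compute RHS = 11·y³ − 12, and check whether it is a (positive or negative) perfect cube.
Check small values of y:
  y = 0: RHS = -12 is not a perfect cube.
  y = 1: RHS = -1 = (-1)³ ⇒ x = -1 works.
  y = -1: RHS = -23 is not a perfect cube.
  y = 2: RHS = 76 is not a perfect cube.
  y = -2: RHS = -100 is not a perfect cube.
  y = 3: RHS = 285 is not a perfect cube.
  y = -3: RHS = -309 is not a perfect cube.
Continuing the search up to |y| = 40 finds no further solutions beyond those listed.
Collected solutions: (-1, 1).

Solutions (with |y| ≤ 40): (-1, 1).


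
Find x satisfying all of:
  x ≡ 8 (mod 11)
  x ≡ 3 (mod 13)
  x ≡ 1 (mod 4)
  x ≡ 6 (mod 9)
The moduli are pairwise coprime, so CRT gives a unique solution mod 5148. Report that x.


Product of moduli M = 11 · 13 · 4 · 9 = 5148.
Merge one congruence at a time:
  Start: x ≡ 8 (mod 11).
  Combine with x ≡ 3 (mod 13); new modulus lcm = 143.
    Write x = 8 + 11·t and substitute into x ≡ 3 (mod 13): 11·t ≡ 3 − 8 = -5 (mod 13).
    Reduce coefficients mod 13: 11·t ≡ 8 (mod 13).
    The inverse of 11 mod 13 is 6 (since 11·6 = 66 = 5·13 + 1), so t ≡ 6·8 = 48 ≡ 9 (mod 13).
    Then x = 8 + 11·9 = 107, valid modulo lcm(11, 13) = 143: x ≡ 107 (mod 143).
  Combine with x ≡ 1 (mod 4); new modulus lcm = 572.
    Write x = 107 + 143·t and substitute into x ≡ 1 (mod 4): 143·t ≡ 1 − 107 = -106 (mod 4).
    Reduce coefficients mod 4: 3·t ≡ 2 (mod 4).
    The inverse of 3 mod 4 is 3 (since 3·3 = 9 = 2·4 + 1), so t ≡ 3·2 = 6 ≡ 2 (mod 4).
    Then x = 107 + 143·2 = 393, valid modulo lcm(143, 4) = 572: x ≡ 393 (mod 572).
  Combine with x ≡ 6 (mod 9); new modulus lcm = 5148.
    Write x = 393 + 572·t and substitute into x ≡ 6 (mod 9): 572·t ≡ 6 − 393 = -387 (mod 9).
    Reduce coefficients mod 9: 5·t ≡ 0 (mod 9).
    The inverse of 5 mod 9 is 2 (since 5·2 = 10 = 1·9 + 1), so t ≡ 2·0 = 0 ≡ 0 (mod 9).
    Then x = 393 + 572·0 = 393, valid modulo lcm(572, 9) = 5148: x ≡ 393 (mod 5148).
Verify against each original: 393 mod 11 = 8, 393 mod 13 = 3, 393 mod 4 = 1, 393 mod 9 = 6.

x ≡ 393 (mod 5148).


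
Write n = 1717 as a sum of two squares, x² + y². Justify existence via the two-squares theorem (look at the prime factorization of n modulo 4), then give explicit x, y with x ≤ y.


Step 1: Factor n = 1717 = 17 · 101.
Step 2: Check the mod-4 condition on each prime factor: 17 ≡ 1 (mod 4), exponent 1; 101 ≡ 1 (mod 4), exponent 1.
All primes ≡ 3 (mod 4) appear to even exponent (or don't appear), so by the two-squares theorem n IS expressible as a sum of two squares.
Step 3: Build a representation. Here n = 17 · 101 is a product of primes ≡ 1 (mod 4). Each prime p ≡ 1 (mod 4) is itself a sum of two squares; find a² by testing p − a² for a perfect square:
  17: 17 − 1² = 16 = 4² ⇒ 17 = 1² + 4².
  101: 101 − 1² = 100 = 10² ⇒ 101 = 1² + 10².
  Combine using the Brahmagupta–Fibonacci identity (a² + b²)(c² + d²) = (ac − bd)² + (ad + bc)² = (ac + bd)² + (ad − bc)²:
  17 · 101 = 1717: from (1² + 4²)(1² + 10²), take (1·1 − 4·10, 1·10 + 4·1) = (1 − 40, 10 + 4) = (-39, 14); dropping signs (only squares matter) gives (39, 14); check 39² + 14² = 1521 + 196 = 1717 ✓.
Step 4: Order so x ≤ y and verify: 14² + 39² = 196 + 1521 = 1717 = n. ✓

n = 1717 = 14² + 39² (one valid representation with x ≤ y).


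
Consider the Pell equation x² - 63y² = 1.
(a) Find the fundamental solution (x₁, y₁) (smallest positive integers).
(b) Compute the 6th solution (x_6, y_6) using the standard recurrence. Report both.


Step 1: Find the fundamental solution (x₁, y₁) of x² - 63y² = 1.
  Expand √63 as a continued fraction. a₀ = ⌊√63⌋ = 7; iterate m_{k+1} = d_k·a_k − m_k, d_{k+1} = (63 − m_{k+1}²)/d_k, a_{k+1} = ⌊(a₀ + m_{k+1})/d_{k+1}⌋ (starting m₀ = 0, d₀ = 1), with convergents p_k = a_k·p_{k-1} + p_{k-2}, q_k = a_k·q_{k-1} + q_{k-2} (p₋₁ = 1, q₋₁ = 0):
  k = 0: a₀ = 7; p₀/q₀ = 7/1; p₀² − 63·q₀² = 49 − 63 = -14.
  k = 1: m = 7, d = 14, a = ⌊(7 + 7)/14⌋ = 1; p/q = (1·7 + 1)/(1·1 + 0) = 8/1; p² − 63·q² = 64 − 63 = 1.
  The first convergent with p² − 63·q² = 1 gives the fundamental solution (x₁, y₁) = (8, 1).
Step 2: Apply the recurrence (x_{n+1}, y_{n+1}) = (x₁x_n + 63y₁y_n, x₁y_n + y₁x_n) repeatedly.
  From (x_1, y_1) = (8, 1): x_2 = 8·8 + 63·1·1 = 127; y_2 = 8·1 + 1·8 = 16.
  From (x_2, y_2) = (127, 16): x_3 = 8·127 + 63·1·16 = 2024; y_3 = 8·16 + 1·127 = 255.
  From (x_3, y_3) = (2024, 255): x_4 = 8·2024 + 63·1·255 = 32257; y_4 = 8·255 + 1·2024 = 4064.
  From (x_4, y_4) = (32257, 4064): x_5 = 8·32257 + 63·1·4064 = 514088; y_5 = 8·4064 + 1·32257 = 64769.
  From (x_5, y_5) = (514088, 64769): x_6 = 8·514088 + 63·1·64769 = 8193151; y_6 = 8·64769 + 1·514088 = 1032240.
Step 3: Verify x_6² - 63·y_6² = 67127723308801 - 67127723308800 = 1 (should be 1). ✓

(x_1, y_1) = (8, 1); (x_6, y_6) = (8193151, 1032240).


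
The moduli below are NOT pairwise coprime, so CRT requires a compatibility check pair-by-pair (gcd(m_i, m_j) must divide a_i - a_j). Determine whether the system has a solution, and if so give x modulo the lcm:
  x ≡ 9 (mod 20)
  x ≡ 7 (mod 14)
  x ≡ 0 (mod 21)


Moduli 20, 14, 21 are not pairwise coprime, so CRT works modulo lcm(m_i) when all pairwise compatibility conditions hold.
Pairwise compatibility: gcd(m_i, m_j) must divide a_i - a_j for every pair.
Merge one congruence at a time:
  Start: x ≡ 9 (mod 20).
  Combine with x ≡ 7 (mod 14): gcd(20, 14) = 2; 7 - 9 = -2, which IS divisible by 2, so compatible.
    Write x = 9 + 20·t and substitute into x ≡ 7 (mod 14): 20·t ≡ 7 − 9 = -2 (mod 14).
    Divide the congruence (and modulus) by g = 2: 10·t ≡ -1 (mod 7).
    Reduce coefficients mod 7: 3·t ≡ 6 (mod 7).
    The inverse of 3 mod 7 is 5 (since 3·5 = 15 = 2·7 + 1), so t ≡ 5·6 = 30 ≡ 2 (mod 7).
    Then x = 9 + 20·2 = 49, valid modulo lcm(20, 14) = 140: x ≡ 49 (mod 140).
  Combine with x ≡ 0 (mod 21): gcd(140, 21) = 7; 0 - 49 = -49, which IS divisible by 7, so compatible.
    Write x = 49 + 140·t and substitute into x ≡ 0 (mod 21): 140·t ≡ 0 − 49 = -49 (mod 21).
    Divide the congruence (and modulus) by g = 7: 20·t ≡ -7 (mod 3).
    Reduce coefficients mod 3: 2·t ≡ 2 (mod 3).
    The inverse of 2 mod 3 is 2 (since 2·2 = 4 = 1·3 + 1), so t ≡ 2·2 = 4 ≡ 1 (mod 3).
    Then x = 49 + 140·1 = 189, valid modulo lcm(140, 21) = 420: x ≡ 189 (mod 420).
Verify: 189 mod 20 = 9, 189 mod 14 = 7, 189 mod 21 = 0.

x ≡ 189 (mod 420).


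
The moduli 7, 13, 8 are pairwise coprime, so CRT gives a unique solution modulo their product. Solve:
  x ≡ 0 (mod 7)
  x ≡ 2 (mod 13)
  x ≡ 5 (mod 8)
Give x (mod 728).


Moduli 7, 13, 8 are pairwise coprime; by CRT there is a unique solution modulo M = 7 · 13 · 8 = 728.
Solve pairwise, accumulating the modulus:
  Start with x ≡ 0 (mod 7).
  Combine with x ≡ 2 (mod 13): since gcd(7, 13) = 1, we get a unique residue mod 91.
    Write x = 0 + 7·t and substitute into x ≡ 2 (mod 13): 7·t ≡ 2 − 0 = 2 (mod 13).
    The inverse of 7 mod 13 is 2 (since 7·2 = 14 = 1·13 + 1), so t ≡ 2·2 = 4 ≡ 4 (mod 13).
    Then x = 0 + 7·4 = 28, valid modulo lcm(7, 13) = 91: x ≡ 28 (mod 91).
  Combine with x ≡ 5 (mod 8): since gcd(91, 8) = 1, we get a unique residue mod 728.
    Write x = 28 + 91·t and substitute into x ≡ 5 (mod 8): 91·t ≡ 5 − 28 = -23 (mod 8).
    Reduce coefficients mod 8: 3·t ≡ 1 (mod 8).
    The inverse of 3 mod 8 is 3 (since 3·3 = 9 = 1·8 + 1), so t ≡ 3·1 = 3 ≡ 3 (mod 8).
    Then x = 28 + 91·3 = 301, valid modulo lcm(91, 8) = 728: x ≡ 301 (mod 728).
Verify: 301 mod 7 = 0 ✓, 301 mod 13 = 2 ✓, 301 mod 8 = 5 ✓.

x ≡ 301 (mod 728).


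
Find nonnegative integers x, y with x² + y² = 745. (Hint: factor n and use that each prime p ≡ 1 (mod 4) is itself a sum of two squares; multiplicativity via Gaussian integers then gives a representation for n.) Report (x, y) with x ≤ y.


Step 1: Factor n = 745 = 5 · 149.
Step 2: Check the mod-4 condition on each prime factor: 5 ≡ 1 (mod 4), exponent 1; 149 ≡ 1 (mod 4), exponent 1.
All primes ≡ 3 (mod 4) appear to even exponent (or don't appear), so by the two-squares theorem n IS expressible as a sum of two squares.
Step 3: Build a representation. Here n = 5 · 149 is a product of primes ≡ 1 (mod 4). Each prime p ≡ 1 (mod 4) is itself a sum of two squares; find a² by testing p − a² for a perfect square:
  5: 5 − 1² = 4 = 2² ⇒ 5 = 1² + 2².
  149: 149 − 1² = 148, 149 − 2² = 145, 149 − 3² = 140, 149 − 4² = 133, 149 − 5² = 124, 149 − 6² = 113, 149 − 7² = 100 = 10² ⇒ 149 = 7² + 10².
  Combine using the Brahmagupta–Fibonacci identity (a² + b²)(c² + d²) = (ac − bd)² + (ad + bc)² = (ac + bd)² + (ad − bc)²:
  5 · 149 = 745: from (1² + 2²)(7² + 10²), take (1·7 − 2·10, 1·10 + 2·7) = (7 − 20, 10 + 14) = (-13, 24); dropping signs (only squares matter) gives (13, 24); check 13² + 24² = 169 + 576 = 745 ✓.
Step 4: Order so x ≤ y and verify: 13² + 24² = 169 + 576 = 745 = n. ✓

n = 745 = 13² + 24² (one valid representation with x ≤ y).


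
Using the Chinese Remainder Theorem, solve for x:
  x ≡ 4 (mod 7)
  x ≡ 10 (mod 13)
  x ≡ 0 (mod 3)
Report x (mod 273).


Moduli 7, 13, 3 are pairwise coprime; by CRT there is a unique solution modulo M = 7 · 13 · 3 = 273.
Solve pairwise, accumulating the modulus:
  Start with x ≡ 4 (mod 7).
  Combine with x ≡ 10 (mod 13): since gcd(7, 13) = 1, we get a unique residue mod 91.
    Write x = 4 + 7·t and substitute into x ≡ 10 (mod 13): 7·t ≡ 10 − 4 = 6 (mod 13).
    The inverse of 7 mod 13 is 2 (since 7·2 = 14 = 1·13 + 1), so t ≡ 2·6 = 12 ≡ 12 (mod 13).
    Then x = 4 + 7·12 = 88, valid modulo lcm(7, 13) = 91: x ≡ 88 (mod 91).
  Combine with x ≡ 0 (mod 3): since gcd(91, 3) = 1, we get a unique residue mod 273.
    Write x = 88 + 91·t and substitute into x ≡ 0 (mod 3): 91·t ≡ 0 − 88 = -88 (mod 3).
    Reduce coefficients mod 3: 1·t ≡ 2 (mod 3).
    So t ≡ 2 (mod 3).
    Then x = 88 + 91·2 = 270, valid modulo lcm(91, 3) = 273: x ≡ 270 (mod 273).
Verify: 270 mod 7 = 4 ✓, 270 mod 13 = 10 ✓, 270 mod 3 = 0 ✓.

x ≡ 270 (mod 273).


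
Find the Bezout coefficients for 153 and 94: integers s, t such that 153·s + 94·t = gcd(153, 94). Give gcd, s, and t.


Euclidean algorithm on (153, 94) — divide until remainder is 0:
  153 = 1 · 94 + 59
  94 = 1 · 59 + 35
  59 = 1 · 35 + 24
  35 = 1 · 24 + 11
  24 = 2 · 11 + 2
  11 = 5 · 2 + 1
  2 = 2 · 1 + 0
gcd(153, 94) = 1.
Track Bezout coefficients alongside the remainders: start with r₀ = 153 = a·1 + b·0 (s = 1, t = 0) and r₁ = 94 = a·0 + b·1 (s = 0, t = 1); each new remainder r_{k+1} = r_{k-1} − q_k·r_k inherits s_{k+1} = s_{k-1} − q_k·s_k, t_{k+1} = t_{k-1} − q_k·t_k, so r_k = a·s_k + b·t_k at every step:
  q = 1: r = 59, s = 1 − 1·0 = 1, t = 0 − 1·1 = -1  (check: 153·1 + 94·(-1) = 59)
  q = 1: r = 35, s = 0 − 1·1 = -1, t = 1 − 1·(-1) = 2  (check: 153·(-1) + 94·2 = 35)
  q = 1: r = 24, s = 1 − 1·(-1) = 2, t = -1 − 1·2 = -3  (check: 153·2 + 94·(-3) = 24)
  q = 1: r = 11, s = -1 − 1·2 = -3, t = 2 − 1·(-3) = 5  (check: 153·(-3) + 94·5 = 11)
  q = 2: r = 2, s = 2 − 2·(-3) = 8, t = -3 − 2·5 = -13  (check: 153·8 + 94·(-13) = 2)
  q = 5: r = 1, s = -3 − 5·8 = -43, t = 5 − 5·(-13) = 70  (check: 153·(-43) + 94·70 = 1)
The row with r = 1 (the gcd) gives the Bezout coefficients s = -43, t = 70.
Result: 153 · (-43) + 94 · (70) = 1.

gcd(153, 94) = 1; s = -43, t = 70 (check: 153·(-43) + 94·70 = 1).


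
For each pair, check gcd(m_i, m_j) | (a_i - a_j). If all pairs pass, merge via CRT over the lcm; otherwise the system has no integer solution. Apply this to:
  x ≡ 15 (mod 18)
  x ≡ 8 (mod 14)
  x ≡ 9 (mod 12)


Moduli 18, 14, 12 are not pairwise coprime, so CRT works modulo lcm(m_i) when all pairwise compatibility conditions hold.
Pairwise compatibility: gcd(m_i, m_j) must divide a_i - a_j for every pair.
Merge one congruence at a time:
  Start: x ≡ 15 (mod 18).
  Combine with x ≡ 8 (mod 14): gcd(18, 14) = 2, and 8 - 15 = -7 is NOT divisible by 2.
    ⇒ system is inconsistent (no integer solution).

No solution (the system is inconsistent).


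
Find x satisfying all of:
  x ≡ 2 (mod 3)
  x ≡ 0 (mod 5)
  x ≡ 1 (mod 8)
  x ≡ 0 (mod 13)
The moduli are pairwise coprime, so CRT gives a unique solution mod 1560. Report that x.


Product of moduli M = 3 · 5 · 8 · 13 = 1560.
Merge one congruence at a time:
  Start: x ≡ 2 (mod 3).
  Combine with x ≡ 0 (mod 5); new modulus lcm = 15.
    Write x = 2 + 3·t and substitute into x ≡ 0 (mod 5): 3·t ≡ 0 − 2 = -2 (mod 5).
    Reduce coefficients mod 5: 3·t ≡ 3 (mod 5).
    The inverse of 3 mod 5 is 2 (since 3·2 = 6 = 1·5 + 1), so t ≡ 2·3 = 6 ≡ 1 (mod 5).
    Then x = 2 + 3·1 = 5, valid modulo lcm(3, 5) = 15: x ≡ 5 (mod 15).
  Combine with x ≡ 1 (mod 8); new modulus lcm = 120.
    Write x = 5 + 15·t and substitute into x ≡ 1 (mod 8): 15·t ≡ 1 − 5 = -4 (mod 8).
    Reduce coefficients mod 8: 7·t ≡ 4 (mod 8).
    The inverse of 7 mod 8 is 7 (since 7·7 = 49 = 6·8 + 1), so t ≡ 7·4 = 28 ≡ 4 (mod 8).
    Then x = 5 + 15·4 = 65, valid modulo lcm(15, 8) = 120: x ≡ 65 (mod 120).
  Combine with x ≡ 0 (mod 13); new modulus lcm = 1560.
    Write x = 65 + 120·t and substitute into x ≡ 0 (mod 13): 120·t ≡ 0 − 65 = -65 (mod 13).
    Reduce coefficients mod 13: 3·t ≡ 0 (mod 13).
    The inverse of 3 mod 13 is 9 (since 3·9 = 27 = 2·13 + 1), so t ≡ 9·0 = 0 ≡ 0 (mod 13).
    Then x = 65 + 120·0 = 65, valid modulo lcm(120, 13) = 1560: x ≡ 65 (mod 1560).
Verify against each original: 65 mod 3 = 2, 65 mod 5 = 0, 65 mod 8 = 1, 65 mod 13 = 0.

x ≡ 65 (mod 1560).


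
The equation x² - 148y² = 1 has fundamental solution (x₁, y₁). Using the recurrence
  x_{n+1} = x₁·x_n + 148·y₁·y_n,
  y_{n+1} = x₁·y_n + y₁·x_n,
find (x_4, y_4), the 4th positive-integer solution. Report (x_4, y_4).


Step 1: Find the fundamental solution (x₁, y₁) of x² - 148y² = 1.
  Expand √148 as a continued fraction. a₀ = ⌊√148⌋ = 12; iterate m_{k+1} = d_k·a_k − m_k, d_{k+1} = (148 − m_{k+1}²)/d_k, a_{k+1} = ⌊(a₀ + m_{k+1})/d_{k+1}⌋ (starting m₀ = 0, d₀ = 1), with convergents p_k = a_k·p_{k-1} + p_{k-2}, q_k = a_k·q_{k-1} + q_{k-2} (p₋₁ = 1, q₋₁ = 0):
  k = 0: a₀ = 12; p₀/q₀ = 12/1; p₀² − 148·q₀² = 144 − 148 = -4.
  k = 1: m = 12, d = 4, a = ⌊(12 + 12)/4⌋ = 6; p/q = (6·12 + 1)/(6·1 + 0) = 73/6; p² − 148·q² = 5329 − 5328 = 1.
  The first convergent with p² − 148·q² = 1 gives the fundamental solution (x₁, y₁) = (73, 6).
Step 2: Apply the recurrence (x_{n+1}, y_{n+1}) = (x₁x_n + 148y₁y_n, x₁y_n + y₁x_n) repeatedly.
  From (x_1, y_1) = (73, 6): x_2 = 73·73 + 148·6·6 = 10657; y_2 = 73·6 + 6·73 = 876.
  From (x_2, y_2) = (10657, 876): x_3 = 73·10657 + 148·6·876 = 1555849; y_3 = 73·876 + 6·10657 = 127890.
  From (x_3, y_3) = (1555849, 127890): x_4 = 73·1555849 + 148·6·127890 = 227143297; y_4 = 73·127890 + 6·1555849 = 18671064.
Step 3: Verify x_4² - 148·y_4² = 51594077372030209 - 51594077372030208 = 1 (should be 1). ✓

(x_1, y_1) = (73, 6); (x_4, y_4) = (227143297, 18671064).


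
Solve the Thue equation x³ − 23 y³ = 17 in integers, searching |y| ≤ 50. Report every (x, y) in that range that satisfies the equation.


The equation is x³ - 23y³ = 17. For fixed y, x³ = 23·y³ + 17, so a solution requires the RHS to be a perfect cube.
Strategy: iterate y from -50 to 50, compute RHS = 23·y³ + 17, and check whether it is a (positive or negative) perfect cube.
Check small values of y:
  y = 0: RHS = 17 is not a perfect cube.
  y = 1: RHS = 40 is not a perfect cube.
  y = -1: RHS = -6 is not a perfect cube.
  y = 2: RHS = 201 is not a perfect cube.
  y = -2: RHS = -167 is not a perfect cube.
  y = 3: RHS = 638 is not a perfect cube.
  y = -3: RHS = -604 is not a perfect cube.
Continuing the search up to |y| = 50 finds no solutions either.
No (x, y) in the scanned range satisfies the equation.

No integer solutions with |y| ≤ 50.


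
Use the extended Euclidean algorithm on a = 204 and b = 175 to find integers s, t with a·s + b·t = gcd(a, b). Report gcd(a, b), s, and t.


Euclidean algorithm on (204, 175) — divide until remainder is 0:
  204 = 1 · 175 + 29
  175 = 6 · 29 + 1
  29 = 29 · 1 + 0
gcd(204, 175) = 1.
Track Bezout coefficients alongside the remainders: start with r₀ = 204 = a·1 + b·0 (s = 1, t = 0) and r₁ = 175 = a·0 + b·1 (s = 0, t = 1); each new remainder r_{k+1} = r_{k-1} − q_k·r_k inherits s_{k+1} = s_{k-1} − q_k·s_k, t_{k+1} = t_{k-1} − q_k·t_k, so r_k = a·s_k + b·t_k at every step:
  q = 1: r = 29, s = 1 − 1·0 = 1, t = 0 − 1·1 = -1  (check: 204·1 + 175·(-1) = 29)
  q = 6: r = 1, s = 0 − 6·1 = -6, t = 1 − 6·(-1) = 7  (check: 204·(-6) + 175·7 = 1)
The row with r = 1 (the gcd) gives the Bezout coefficients s = -6, t = 7.
Result: 204 · (-6) + 175 · (7) = 1.

gcd(204, 175) = 1; s = -6, t = 7 (check: 204·(-6) + 175·7 = 1).


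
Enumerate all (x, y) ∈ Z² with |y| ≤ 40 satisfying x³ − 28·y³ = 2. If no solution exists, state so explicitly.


The equation is x³ - 28y³ = 2. For fixed y, x³ = 28·y³ + 2, so a solution requires the RHS to be a perfect cube.
Strategy: iterate y from -40 to 40, compute RHS = 28·y³ + 2, and check whether it is a (positive or negative) perfect cube.
Check small values of y:
  y = 0: RHS = 2 is not a perfect cube.
  y = 1: RHS = 30 is not a perfect cube.
  y = -1: RHS = -26 is not a perfect cube.
  y = 2: RHS = 226 is not a perfect cube.
  y = -2: RHS = -222 is not a perfect cube.
  y = 3: RHS = 758 is not a perfect cube.
  y = -3: RHS = -754 is not a perfect cube.
Continuing the search up to |y| = 40 finds no solutions either.
No (x, y) in the scanned range satisfies the equation.

No integer solutions with |y| ≤ 40.


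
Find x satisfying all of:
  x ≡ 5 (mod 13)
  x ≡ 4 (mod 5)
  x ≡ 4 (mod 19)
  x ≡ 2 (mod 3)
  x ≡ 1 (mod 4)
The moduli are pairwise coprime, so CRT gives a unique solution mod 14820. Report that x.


Product of moduli M = 13 · 5 · 19 · 3 · 4 = 14820.
Merge one congruence at a time:
  Start: x ≡ 5 (mod 13).
  Combine with x ≡ 4 (mod 5); new modulus lcm = 65.
    Write x = 5 + 13·t and substitute into x ≡ 4 (mod 5): 13·t ≡ 4 − 5 = -1 (mod 5).
    Reduce coefficients mod 5: 3·t ≡ 4 (mod 5).
    The inverse of 3 mod 5 is 2 (since 3·2 = 6 = 1·5 + 1), so t ≡ 2·4 = 8 ≡ 3 (mod 5).
    Then x = 5 + 13·3 = 44, valid modulo lcm(13, 5) = 65: x ≡ 44 (mod 65).
  Combine with x ≡ 4 (mod 19); new modulus lcm = 1235.
    Write x = 44 + 65·t and substitute into x ≡ 4 (mod 19): 65·t ≡ 4 − 44 = -40 (mod 19).
    Reduce coefficients mod 19: 8·t ≡ 17 (mod 19).
    The inverse of 8 mod 19 is 12 (since 8·12 = 96 = 5·19 + 1), so t ≡ 12·17 = 204 ≡ 14 (mod 19).
    Then x = 44 + 65·14 = 954, valid modulo lcm(65, 19) = 1235: x ≡ 954 (mod 1235).
  Combine with x ≡ 2 (mod 3); new modulus lcm = 3705.
    Write x = 954 + 1235·t and substitute into x ≡ 2 (mod 3): 1235·t ≡ 2 − 954 = -952 (mod 3).
    Reduce coefficients mod 3: 2·t ≡ 2 (mod 3).
    The inverse of 2 mod 3 is 2 (since 2·2 = 4 = 1·3 + 1), so t ≡ 2·2 = 4 ≡ 1 (mod 3).
    Then x = 954 + 1235·1 = 2189, valid modulo lcm(1235, 3) = 3705: x ≡ 2189 (mod 3705).
  Combine with x ≡ 1 (mod 4); new modulus lcm = 14820.
    Write x = 2189 + 3705·t and substitute into x ≡ 1 (mod 4): 3705·t ≡ 1 − 2189 = -2188 (mod 4).
    Reduce coefficients mod 4: 1·t ≡ 0 (mod 4).
    So t ≡ 0 (mod 4).
    Then x = 2189 + 3705·0 = 2189, valid modulo lcm(3705, 4) = 14820: x ≡ 2189 (mod 14820).
Verify against each original: 2189 mod 13 = 5, 2189 mod 5 = 4, 2189 mod 19 = 4, 2189 mod 3 = 2, 2189 mod 4 = 1.

x ≡ 2189 (mod 14820).


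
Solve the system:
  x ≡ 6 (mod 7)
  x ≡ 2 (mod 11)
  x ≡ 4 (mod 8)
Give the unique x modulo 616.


Moduli 7, 11, 8 are pairwise coprime; by CRT there is a unique solution modulo M = 7 · 11 · 8 = 616.
Solve pairwise, accumulating the modulus:
  Start with x ≡ 6 (mod 7).
  Combine with x ≡ 2 (mod 11): since gcd(7, 11) = 1, we get a unique residue mod 77.
    Write x = 6 + 7·t and substitute into x ≡ 2 (mod 11): 7·t ≡ 2 − 6 = -4 (mod 11).
    Reduce coefficients mod 11: 7·t ≡ 7 (mod 11).
    The inverse of 7 mod 11 is 8 (since 7·8 = 56 = 5·11 + 1), so t ≡ 8·7 = 56 ≡ 1 (mod 11).
    Then x = 6 + 7·1 = 13, valid modulo lcm(7, 11) = 77: x ≡ 13 (mod 77).
  Combine with x ≡ 4 (mod 8): since gcd(77, 8) = 1, we get a unique residue mod 616.
    Write x = 13 + 77·t and substitute into x ≡ 4 (mod 8): 77·t ≡ 4 − 13 = -9 (mod 8).
    Reduce coefficients mod 8: 5·t ≡ 7 (mod 8).
    The inverse of 5 mod 8 is 5 (since 5·5 = 25 = 3·8 + 1), so t ≡ 5·7 = 35 ≡ 3 (mod 8).
    Then x = 13 + 77·3 = 244, valid modulo lcm(77, 8) = 616: x ≡ 244 (mod 616).
Verify: 244 mod 7 = 6 ✓, 244 mod 11 = 2 ✓, 244 mod 8 = 4 ✓.

x ≡ 244 (mod 616).


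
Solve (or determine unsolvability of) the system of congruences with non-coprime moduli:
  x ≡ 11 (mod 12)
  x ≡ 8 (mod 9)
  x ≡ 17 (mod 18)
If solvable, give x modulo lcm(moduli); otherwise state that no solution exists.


Moduli 12, 9, 18 are not pairwise coprime, so CRT works modulo lcm(m_i) when all pairwise compatibility conditions hold.
Pairwise compatibility: gcd(m_i, m_j) must divide a_i - a_j for every pair.
Merge one congruence at a time:
  Start: x ≡ 11 (mod 12).
  Combine with x ≡ 8 (mod 9): gcd(12, 9) = 3; 8 - 11 = -3, which IS divisible by 3, so compatible.
    Write x = 11 + 12·t and substitute into x ≡ 8 (mod 9): 12·t ≡ 8 − 11 = -3 (mod 9).
    Divide the congruence (and modulus) by g = 3: 4·t ≡ -1 (mod 3).
    Reduce coefficients mod 3: 1·t ≡ 2 (mod 3).
    So t ≡ 2 (mod 3).
    Then x = 11 + 12·2 = 35, valid modulo lcm(12, 9) = 36: x ≡ 35 (mod 36).
  Combine with x ≡ 17 (mod 18): gcd(36, 18) = 18; 17 - 35 = -18, which IS divisible by 18, so compatible.
    Write x = 35 + 36·t and substitute into x ≡ 17 (mod 18): 36·t ≡ 17 − 35 = -18 (mod 18).
    Divide the congruence (and modulus) by g = 18: 2·t ≡ -1 (mod 1).
    Modulo 1 every t works; take t = 0.
    Then x = 35 + 36·0 = 35, valid modulo lcm(36, 18) = 36: x ≡ 35 (mod 36).
Verify: 35 mod 12 = 11, 35 mod 9 = 8, 35 mod 18 = 17.

x ≡ 35 (mod 36).


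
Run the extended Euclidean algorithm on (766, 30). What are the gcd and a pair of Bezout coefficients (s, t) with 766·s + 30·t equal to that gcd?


Euclidean algorithm on (766, 30) — divide until remainder is 0:
  766 = 25 · 30 + 16
  30 = 1 · 16 + 14
  16 = 1 · 14 + 2
  14 = 7 · 2 + 0
gcd(766, 30) = 2.
Track Bezout coefficients alongside the remainders: start with r₀ = 766 = a·1 + b·0 (s = 1, t = 0) and r₁ = 30 = a·0 + b·1 (s = 0, t = 1); each new remainder r_{k+1} = r_{k-1} − q_k·r_k inherits s_{k+1} = s_{k-1} − q_k·s_k, t_{k+1} = t_{k-1} − q_k·t_k, so r_k = a·s_k + b·t_k at every step:
  q = 25: r = 16, s = 1 − 25·0 = 1, t = 0 − 25·1 = -25  (check: 766·1 + 30·(-25) = 16)
  q = 1: r = 14, s = 0 − 1·1 = -1, t = 1 − 1·(-25) = 26  (check: 766·(-1) + 30·26 = 14)
  q = 1: r = 2, s = 1 − 1·(-1) = 2, t = -25 − 1·26 = -51  (check: 766·2 + 30·(-51) = 2)
The row with r = 2 (the gcd) gives the Bezout coefficients s = 2, t = -51.
Result: 766 · (2) + 30 · (-51) = 2.

gcd(766, 30) = 2; s = 2, t = -51 (check: 766·2 + 30·(-51) = 2).


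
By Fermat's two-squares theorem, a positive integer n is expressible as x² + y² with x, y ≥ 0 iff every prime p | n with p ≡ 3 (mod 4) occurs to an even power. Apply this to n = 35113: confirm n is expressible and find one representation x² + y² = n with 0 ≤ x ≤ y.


Step 1: Factor n = 35113 = 13 · 37 · 73.
Step 2: Check the mod-4 condition on each prime factor: 13 ≡ 1 (mod 4), exponent 1; 37 ≡ 1 (mod 4), exponent 1; 73 ≡ 1 (mod 4), exponent 1.
All primes ≡ 3 (mod 4) appear to even exponent (or don't appear), so by the two-squares theorem n IS expressible as a sum of two squares.
Step 3: Build a representation. Here n = 13 · 37 · 73 is a product of primes ≡ 1 (mod 4). Each prime p ≡ 1 (mod 4) is itself a sum of two squares; find a² by testing p − a² for a perfect square:
  13: 13 − 1² = 12, 13 − 2² = 9 = 3² ⇒ 13 = 2² + 3².
  37: 37 − 1² = 36 = 6² ⇒ 37 = 1² + 6².
  73: 73 − 1² = 72, 73 − 2² = 69, 73 − 3² = 64 = 8² ⇒ 73 = 3² + 8².
  Combine using the Brahmagupta–Fibonacci identity (a² + b²)(c² + d²) = (ac − bd)² + (ad + bc)² = (ac + bd)² + (ad − bc)²:
  13 · 37 = 481: from (2² + 3²)(1² + 6²), take (2·1 − 3·6, 2·6 + 3·1) = (2 − 18, 12 + 3) = (-16, 15); dropping signs (only squares matter) gives (16, 15); check 16² + 15² = 256 + 225 = 481 ✓.
  481 · 73 = 35113: from (16² + 15²)(3² + 8²), take (16·3 − 15·8, 16·8 + 15·3) = (48 − 120, 128 + 45) = (-72, 173); dropping signs (only squares matter) gives (72, 173); check 72² + 173² = 5184 + 29929 = 35113 ✓.
Step 4: Order so x ≤ y and verify: 72² + 173² = 5184 + 29929 = 35113 = n. ✓

n = 35113 = 72² + 173² (one valid representation with x ≤ y).


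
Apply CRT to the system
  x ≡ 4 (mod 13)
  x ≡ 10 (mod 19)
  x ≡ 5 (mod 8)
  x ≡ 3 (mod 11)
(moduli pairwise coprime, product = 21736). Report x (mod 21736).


Product of moduli M = 13 · 19 · 8 · 11 = 21736.
Merge one congruence at a time:
  Start: x ≡ 4 (mod 13).
  Combine with x ≡ 10 (mod 19); new modulus lcm = 247.
    Write x = 4 + 13·t and substitute into x ≡ 10 (mod 19): 13·t ≡ 10 − 4 = 6 (mod 19).
    The inverse of 13 mod 19 is 3 (since 13·3 = 39 = 2·19 + 1), so t ≡ 3·6 = 18 ≡ 18 (mod 19).
    Then x = 4 + 13·18 = 238, valid modulo lcm(13, 19) = 247: x ≡ 238 (mod 247).
  Combine with x ≡ 5 (mod 8); new modulus lcm = 1976.
    Write x = 238 + 247·t and substitute into x ≡ 5 (mod 8): 247·t ≡ 5 − 238 = -233 (mod 8).
    Reduce coefficients mod 8: 7·t ≡ 7 (mod 8).
    The inverse of 7 mod 8 is 7 (since 7·7 = 49 = 6·8 + 1), so t ≡ 7·7 = 49 ≡ 1 (mod 8).
    Then x = 238 + 247·1 = 485, valid modulo lcm(247, 8) = 1976: x ≡ 485 (mod 1976).
  Combine with x ≡ 3 (mod 11); new modulus lcm = 21736.
    Write x = 485 + 1976·t and substitute into x ≡ 3 (mod 11): 1976·t ≡ 3 − 485 = -482 (mod 11).
    Reduce coefficients mod 11: 7·t ≡ 2 (mod 11).
    The inverse of 7 mod 11 is 8 (since 7·8 = 56 = 5·11 + 1), so t ≡ 8·2 = 16 ≡ 5 (mod 11).
    Then x = 485 + 1976·5 = 10365, valid modulo lcm(1976, 11) = 21736: x ≡ 10365 (mod 21736).
Verify against each original: 10365 mod 13 = 4, 10365 mod 19 = 10, 10365 mod 8 = 5, 10365 mod 11 = 3.

x ≡ 10365 (mod 21736).


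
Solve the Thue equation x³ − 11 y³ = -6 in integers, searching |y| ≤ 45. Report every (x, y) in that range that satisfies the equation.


The equation is x³ - 11y³ = -6. For fixed y, x³ = 11·y³ − 6, so a solution requires the RHS to be a perfect cube.
Strategy: iterate y from -45 to 45, compute RHS = 11·y³ − 6, and check whether it is a (positive or negative) perfect cube.
Check small values of y:
  y = 0: RHS = -6 is not a perfect cube.
  y = 1: RHS = 5 is not a perfect cube.
  y = -1: RHS = -17 is not a perfect cube.
  y = 2: RHS = 82 is not a perfect cube.
  y = -2: RHS = -94 is not a perfect cube.
  y = 3: RHS = 291 is not a perfect cube.
  y = -3: RHS = -303 is not a perfect cube.
Continuing the search up to |y| = 45 finds no solutions either.
No (x, y) in the scanned range satisfies the equation.

No integer solutions with |y| ≤ 45.
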